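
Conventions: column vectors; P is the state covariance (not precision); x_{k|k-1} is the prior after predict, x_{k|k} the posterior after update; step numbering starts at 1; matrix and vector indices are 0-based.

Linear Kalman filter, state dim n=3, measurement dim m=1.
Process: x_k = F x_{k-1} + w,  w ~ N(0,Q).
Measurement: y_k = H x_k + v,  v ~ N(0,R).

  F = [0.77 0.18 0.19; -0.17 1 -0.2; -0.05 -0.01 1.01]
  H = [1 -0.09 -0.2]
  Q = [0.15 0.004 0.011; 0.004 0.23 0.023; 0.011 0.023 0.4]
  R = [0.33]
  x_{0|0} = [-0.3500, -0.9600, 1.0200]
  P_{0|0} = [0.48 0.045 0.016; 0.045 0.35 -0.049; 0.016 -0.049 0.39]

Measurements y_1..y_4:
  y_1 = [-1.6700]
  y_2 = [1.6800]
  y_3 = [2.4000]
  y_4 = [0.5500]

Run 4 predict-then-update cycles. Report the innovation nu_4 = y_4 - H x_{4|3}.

innov = [-0.5320]

step 1: x^-=[-0.2485, -1.1045, 1.0573]  P^-=[0.4738 0.0121 0.0695; 0.0121 0.6149 -0.1095; 0.0695 -0.1095 0.7985]  S=[0.8068]  K=[0.5687; -0.0264; -0.0996]  nu=[-1.3094]  x^+=[-0.9932, -1.0699, 1.1878]  P^+=[0.2129 0.0242 0.1152; 0.0242 0.6143 -0.1117; 0.1152 -0.1117 0.7905]
step 2: x^-=[-0.7316, -1.1386, 1.2600]  P^-=[0.3574 0.0359 0.2214; 0.0359 0.9263 -0.2738; 0.2214 -0.2738 1.1976]  S=[0.6380]  K=[0.4858; 0.0115; 0.0102]  nu=[2.5612]  x^+=[0.5126, -1.1092, 1.2861]  P^+=[0.2069 0.0324 0.2182; 0.0324 0.9262 -0.2739; 0.2182 -0.2739 1.1975]
step 3: x^-=[0.4394, -1.4535, 1.2844]  P^-=[0.4000 0.0392 0.3490; 0.0392 1.3235 -0.5404; 0.3490 -0.5404 1.6058]  S=[0.6388]  K=[0.5113; 0.0442; 0.1197]  nu=[2.0867]  x^+=[1.5064, -1.3614, 1.5342]  P^+=[0.2330 0.0248 0.3099; 0.0248 1.3223 -0.5438; 0.3099 -0.5438 1.5966]
step 4: x^-=[1.2064, -1.9243, 1.4879]  P^-=[0.4490 0.0277 0.4458; 0.0277 1.8530 -0.9124; 0.4458 -0.9124 2.0091]  S=[0.6582]  K=[0.5429; 0.0660; 0.1917]  nu=[-0.5320]  x^+=[0.9176, -1.9594, 1.3859]  P^+=[0.2550 0.0041 0.3774; 0.0041 1.8502 -0.9207; 0.3774 -0.9207 1.9849]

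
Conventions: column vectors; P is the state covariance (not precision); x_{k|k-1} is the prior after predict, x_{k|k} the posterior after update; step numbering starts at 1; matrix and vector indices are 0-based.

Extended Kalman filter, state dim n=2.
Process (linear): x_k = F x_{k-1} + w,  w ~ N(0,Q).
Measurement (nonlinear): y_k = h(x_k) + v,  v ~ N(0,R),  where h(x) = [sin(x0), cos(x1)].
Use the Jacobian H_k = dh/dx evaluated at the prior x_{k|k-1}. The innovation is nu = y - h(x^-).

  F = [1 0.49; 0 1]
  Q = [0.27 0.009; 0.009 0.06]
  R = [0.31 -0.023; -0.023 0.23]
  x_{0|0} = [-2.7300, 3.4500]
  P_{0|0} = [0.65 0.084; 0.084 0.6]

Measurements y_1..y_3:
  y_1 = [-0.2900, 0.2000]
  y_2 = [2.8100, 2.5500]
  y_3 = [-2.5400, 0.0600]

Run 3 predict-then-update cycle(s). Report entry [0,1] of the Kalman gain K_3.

step 1: x^-=[-1.0395, 3.4500]  P^-=[1.1464 0.3870; 0.3870 0.6600]  H_jac=[0.5067 0.0000; 0.0000 0.3035]  S=[0.6043 0.0365; 0.0365 0.2908]  K=[0.9439 0.2854; 0.2850 0.6531]  nu=[0.5722, 1.1528]  x^+=[-0.1704, 4.3660]  P^+=[0.5646 0.1447; 0.1447 0.4733]
step 2: x^-=[1.9689, 4.3660]  P^-=[1.0901 0.3856; 0.3856 0.5333]  H_jac=[-0.3877 0.0000; 0.0000 0.9406]  S=[0.4739 -0.1636; -0.1636 0.7018]  K=[-0.7759 0.3360; -0.0747 0.6973]  nu=[1.8882, 2.8895]  x^+=[1.4747, 6.2397]  P^+=[0.6403 0.1011; 0.1011 0.1723]
step 3: x^-=[4.5321, 6.2397]  P^-=[1.0508 0.1946; 0.1946 0.2323]  H_jac=[-0.1793 0.0000; 0.0000 0.0434]  S=[0.3438 -0.0245; -0.0245 0.2304]  K=[-0.5495 -0.0218; -0.0991 0.0332]  nu=[-1.5562, -0.9391]  x^+=[5.4078, 6.3627]  P^+=[0.9475 0.1756; 0.1756 0.2285]

K[0,1] = -0.0218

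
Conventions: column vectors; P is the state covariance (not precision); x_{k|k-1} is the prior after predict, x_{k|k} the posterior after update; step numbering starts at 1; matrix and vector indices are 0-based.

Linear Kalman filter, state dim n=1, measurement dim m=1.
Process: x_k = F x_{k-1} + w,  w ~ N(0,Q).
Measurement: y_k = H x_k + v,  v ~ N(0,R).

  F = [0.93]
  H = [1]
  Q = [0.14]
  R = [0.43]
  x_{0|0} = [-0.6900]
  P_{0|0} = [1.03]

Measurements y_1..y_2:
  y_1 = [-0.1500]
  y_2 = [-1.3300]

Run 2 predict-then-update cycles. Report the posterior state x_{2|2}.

step 1: x^-=[-0.6417]  P^-=[1.0308]  S=[1.4608]  K=[0.7057]  nu=[0.4917]  x^+=[-0.2947]  P^+=[0.3034]
step 2: x^-=[-0.2741]  P^-=[0.4024]  S=[0.8324]  K=[0.4834]  nu=[-1.0559]  x^+=[-0.7846]  P^+=[0.2079]

x_post = [-0.7846]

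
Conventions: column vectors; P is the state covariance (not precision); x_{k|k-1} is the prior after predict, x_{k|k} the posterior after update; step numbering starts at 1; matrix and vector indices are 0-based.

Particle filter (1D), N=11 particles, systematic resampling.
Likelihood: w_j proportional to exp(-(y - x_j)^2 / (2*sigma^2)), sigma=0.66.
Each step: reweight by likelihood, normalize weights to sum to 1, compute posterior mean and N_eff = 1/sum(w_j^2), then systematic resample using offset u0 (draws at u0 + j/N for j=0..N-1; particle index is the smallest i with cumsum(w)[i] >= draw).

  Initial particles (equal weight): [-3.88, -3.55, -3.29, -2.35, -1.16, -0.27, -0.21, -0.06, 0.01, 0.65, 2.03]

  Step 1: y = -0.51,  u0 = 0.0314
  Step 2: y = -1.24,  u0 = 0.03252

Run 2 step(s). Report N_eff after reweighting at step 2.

N_eff = 7.0732

step 1: w=[0.0000, 0.0000, 0.0000, 0.0049, 0.1461, 0.2221, 0.2140, 0.1881, 0.1740, 0.0506, 0.0001]  mean=-0.2623  Neff=5.4137  idx=[4, 4, 5, 5, 6, 6, 6, 7, 7, 8, 8]
step 2: w=[0.2314, 0.2314, 0.0792, 0.0792, 0.0690, 0.0690, 0.0690, 0.0471, 0.0471, 0.0388, 0.0388]  mean=-0.6280  Neff=7.0732  idx=[0, 0, 0, 1, 1, 2, 3, 4, 6, 7, 9]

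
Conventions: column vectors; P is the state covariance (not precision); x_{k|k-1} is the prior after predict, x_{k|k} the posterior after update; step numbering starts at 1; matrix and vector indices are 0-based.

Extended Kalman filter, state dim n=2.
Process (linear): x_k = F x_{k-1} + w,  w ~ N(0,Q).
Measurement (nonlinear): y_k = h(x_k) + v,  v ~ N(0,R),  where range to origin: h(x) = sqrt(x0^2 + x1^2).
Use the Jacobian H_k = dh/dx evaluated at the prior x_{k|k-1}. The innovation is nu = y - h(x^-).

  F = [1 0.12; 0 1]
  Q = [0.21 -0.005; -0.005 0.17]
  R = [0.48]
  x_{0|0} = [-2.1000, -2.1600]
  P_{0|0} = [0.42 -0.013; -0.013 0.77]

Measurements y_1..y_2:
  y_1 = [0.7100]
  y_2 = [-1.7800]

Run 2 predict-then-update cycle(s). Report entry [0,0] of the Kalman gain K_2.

K[0,0] = -0.4529

step 1: x^-=[-2.3592, -2.1600]  P^-=[0.6380 0.0744; 0.0744 0.9400]  H_jac=[-0.7376 -0.6753]  S=[1.3298]  K=[-0.3916; -0.5186]  nu=[-2.4887]  x^+=[-1.3846, -0.8694]  P^+=[0.4340 -0.1957; -0.1957 0.5824]
step 2: x^-=[-1.4889, -0.8694]  P^-=[0.6054 -0.1308; -0.1308 0.7524]  H_jac=[-0.8636 -0.5042]  S=[1.0089]  K=[-0.4529; -0.2641]  nu=[-3.5041]  x^+=[0.0980, 0.0559]  P^+=[0.3985 -0.2514; -0.2514 0.6820]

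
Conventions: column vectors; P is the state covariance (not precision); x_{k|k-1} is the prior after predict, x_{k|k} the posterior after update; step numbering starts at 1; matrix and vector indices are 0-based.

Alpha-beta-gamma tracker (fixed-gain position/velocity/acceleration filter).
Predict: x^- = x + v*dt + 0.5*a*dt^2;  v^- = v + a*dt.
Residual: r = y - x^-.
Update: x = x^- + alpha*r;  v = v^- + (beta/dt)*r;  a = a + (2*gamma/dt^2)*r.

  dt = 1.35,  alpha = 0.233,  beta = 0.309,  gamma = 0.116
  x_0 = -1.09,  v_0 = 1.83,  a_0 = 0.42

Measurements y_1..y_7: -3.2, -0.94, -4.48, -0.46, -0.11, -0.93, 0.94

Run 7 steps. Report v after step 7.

step 1: x_pred=1.7632  r=-4.9632  x^+=0.6068  v^+=1.2610  a^+=-0.2118
step 2: x_pred=2.1161  r=-3.0561  x^+=1.4040  v^+=0.2755  a^+=-0.6008
step 3: x_pred=1.2285  r=-5.7085  x^+=-0.1016  v^+=-1.8422  a^+=-1.3275
step 4: x_pred=-3.7983  r=3.3383  x^+=-3.0205  v^+=-2.8703  a^+=-0.9026
step 5: x_pred=-7.7178  r=7.6078  x^+=-5.9452  v^+=-2.3474  a^+=0.0659
step 6: x_pred=-9.0541  r=8.1241  x^+=-7.1612  v^+=-0.3989  a^+=1.1001
step 7: x_pred=-6.6973  r=7.6373  x^+=-4.9178  v^+=2.8343  a^+=2.0723

v_post = 2.8343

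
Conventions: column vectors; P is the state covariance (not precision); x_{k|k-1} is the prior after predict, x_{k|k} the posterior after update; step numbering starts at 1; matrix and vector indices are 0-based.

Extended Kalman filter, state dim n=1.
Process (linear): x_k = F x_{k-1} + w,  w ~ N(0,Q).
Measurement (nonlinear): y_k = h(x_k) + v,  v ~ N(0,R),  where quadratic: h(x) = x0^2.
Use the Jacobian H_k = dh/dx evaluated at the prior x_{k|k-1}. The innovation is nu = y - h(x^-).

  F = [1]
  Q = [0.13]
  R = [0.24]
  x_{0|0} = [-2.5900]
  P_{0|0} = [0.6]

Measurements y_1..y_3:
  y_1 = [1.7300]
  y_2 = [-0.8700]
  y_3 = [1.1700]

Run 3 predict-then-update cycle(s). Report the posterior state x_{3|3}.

x_post = [-0.9690]

step 1: x^-=[-2.5900]  P^-=[0.7300]  H_jac=[-5.1800]  S=[19.8277]  K=[-0.1907]  nu=[-4.9781]  x^+=[-1.6406]  P^+=[0.0088]
step 2: x^-=[-1.6406]  P^-=[0.1388]  H_jac=[-3.2812]  S=[1.7348]  K=[-0.2626]  nu=[-3.5616]  x^+=[-0.7053]  P^+=[0.0192]
step 3: x^-=[-0.7053]  P^-=[0.1492]  H_jac=[-1.4107]  S=[0.5369]  K=[-0.3920]  nu=[0.6725]  x^+=[-0.9690]  P^+=[0.0667]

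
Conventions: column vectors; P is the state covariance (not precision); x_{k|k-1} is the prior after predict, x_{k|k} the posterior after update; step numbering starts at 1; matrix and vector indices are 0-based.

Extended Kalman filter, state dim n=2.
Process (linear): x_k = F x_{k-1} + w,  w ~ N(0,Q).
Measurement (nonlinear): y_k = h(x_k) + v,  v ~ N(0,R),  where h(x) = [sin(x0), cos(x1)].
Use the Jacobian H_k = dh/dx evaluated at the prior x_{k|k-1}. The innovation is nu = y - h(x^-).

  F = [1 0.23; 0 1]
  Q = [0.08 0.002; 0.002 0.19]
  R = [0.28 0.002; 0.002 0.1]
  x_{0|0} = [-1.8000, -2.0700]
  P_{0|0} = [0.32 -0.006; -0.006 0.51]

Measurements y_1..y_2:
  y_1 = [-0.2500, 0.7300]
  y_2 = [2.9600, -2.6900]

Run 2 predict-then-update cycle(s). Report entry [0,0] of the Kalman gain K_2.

K[0,0] = -0.5512

step 1: x^-=[-2.2761, -2.0700]  P^-=[0.4242 0.1133; 0.1133 0.7000]  H_jac=[-0.6483 0.0000; 0.0000 0.8780]  S=[0.4583 -0.0625; -0.0625 0.6396]  K=[-0.5867 0.0982; -0.0296 0.9580]  nu=[0.5114, 1.2087]  x^+=[-2.4574, -0.9272]  P^+=[0.2531 0.0098; 0.0098 0.1091]
step 2: x^-=[-2.6707, -0.9272]  P^-=[0.3434 0.0369; 0.0369 0.2991]  H_jac=[-0.8912 0.0000; 0.0000 0.7999]  S=[0.5527 -0.0243; -0.0243 0.2914]  K=[-0.5512 0.0554; -0.0235 0.8191]  nu=[3.4137, -3.2901]  x^+=[-4.7346, -3.7022]  P^+=[0.1731 0.0055; 0.0055 0.1023]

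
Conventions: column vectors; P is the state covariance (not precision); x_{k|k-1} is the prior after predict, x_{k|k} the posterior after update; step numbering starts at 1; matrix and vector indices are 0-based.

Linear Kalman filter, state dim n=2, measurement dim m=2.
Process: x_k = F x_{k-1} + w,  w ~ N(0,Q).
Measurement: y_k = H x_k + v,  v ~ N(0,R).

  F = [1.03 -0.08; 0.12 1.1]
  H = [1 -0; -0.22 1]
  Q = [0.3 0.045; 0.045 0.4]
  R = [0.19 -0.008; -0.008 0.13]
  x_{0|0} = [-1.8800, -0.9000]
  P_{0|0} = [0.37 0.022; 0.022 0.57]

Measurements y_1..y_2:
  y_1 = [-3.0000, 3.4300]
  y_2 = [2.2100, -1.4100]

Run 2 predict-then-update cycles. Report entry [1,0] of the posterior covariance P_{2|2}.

P_post[1,0] = 0.0239

step 1: x^-=[-1.8644, -1.2156]  P^-=[0.6926 0.0653; 0.0653 1.1008]  S=[0.8826 -0.0951; -0.0951 1.2356]  K=[0.7836 -0.0102; 0.1701 0.8924]  nu=[-1.1356, 4.2354]  x^+=[-2.7974, 2.3708]  P^+=[0.1490 0.0252; 0.0252 0.1202]
step 2: x^-=[-3.0710, 2.2722]  P^-=[0.4547 0.0811; 0.0811 0.5542]  S=[0.6447 -0.0269; -0.0269 0.6705]  K=[0.7053 0.0001; 0.1595 0.8063]  nu=[5.2810, -4.3578]  x^+=[0.6531, -0.3993]  P^+=[0.1340 0.0239; 0.0239 0.1088]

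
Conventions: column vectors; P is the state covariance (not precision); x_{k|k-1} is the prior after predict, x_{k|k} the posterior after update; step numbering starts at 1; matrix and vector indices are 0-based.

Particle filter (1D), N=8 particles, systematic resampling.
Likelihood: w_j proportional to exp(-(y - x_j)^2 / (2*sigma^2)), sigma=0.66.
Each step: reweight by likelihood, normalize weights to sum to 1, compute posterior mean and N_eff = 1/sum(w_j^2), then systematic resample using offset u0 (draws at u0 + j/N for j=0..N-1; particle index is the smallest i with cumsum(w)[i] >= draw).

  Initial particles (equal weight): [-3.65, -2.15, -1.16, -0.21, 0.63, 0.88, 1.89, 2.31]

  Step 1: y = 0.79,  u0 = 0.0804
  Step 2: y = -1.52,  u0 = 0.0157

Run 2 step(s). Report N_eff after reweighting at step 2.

step 1: w=[0.0000, 0.0000, 0.0049, 0.1215, 0.3718, 0.3793, 0.0955, 0.0270]  mean=0.7797  Neff=3.2598  idx=[3, 4, 4, 4, 5, 5, 5, 6]
step 2: w=[0.8805, 0.0313, 0.0313, 0.0313, 0.0085, 0.0085, 0.0085, 0.0000]  mean=-0.1033  Neff=1.2845  idx=[0, 0, 0, 0, 0, 0, 0, 1]

N_eff = 1.2845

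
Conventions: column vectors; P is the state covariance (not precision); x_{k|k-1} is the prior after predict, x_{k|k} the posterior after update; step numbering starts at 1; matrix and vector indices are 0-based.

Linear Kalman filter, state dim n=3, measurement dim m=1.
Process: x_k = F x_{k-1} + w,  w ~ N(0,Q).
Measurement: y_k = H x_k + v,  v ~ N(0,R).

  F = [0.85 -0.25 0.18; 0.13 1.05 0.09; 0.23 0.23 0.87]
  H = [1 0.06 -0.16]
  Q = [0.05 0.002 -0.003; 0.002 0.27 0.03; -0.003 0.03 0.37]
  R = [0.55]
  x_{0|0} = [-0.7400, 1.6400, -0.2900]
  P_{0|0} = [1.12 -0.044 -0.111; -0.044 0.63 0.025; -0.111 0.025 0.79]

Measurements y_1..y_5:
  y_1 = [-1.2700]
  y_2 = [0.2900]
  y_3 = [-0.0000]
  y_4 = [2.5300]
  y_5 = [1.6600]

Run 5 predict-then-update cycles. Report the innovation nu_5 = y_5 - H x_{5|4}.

innov = [0.9544]

step 1: x^-=[-1.0912, 1.5997, -0.0453]  P^-=[0.9067 -0.0716 0.2063; -0.0716 0.9800 0.2741; 0.2063 0.2741 1.0215]  S=[1.4065]  K=[0.6181; -0.0403; 0.0422]  nu=[-0.2820]  x^+=[-1.2655, 1.6111, -0.0572]  P^+=[0.3693 -0.0366 0.1696; -0.0366 0.9777 0.2764; 0.1696 0.2764 1.0190]
step 2: x^-=[-1.4888, 1.5219, 0.0297]  P^-=[0.4535 -0.1658 0.2513; -0.1658 1.4087 0.6280; 0.2513 0.6280 1.3872]  S=[0.9317]  K=[0.4329; -0.1951; 0.0719]  nu=[1.6922]  x^+=[-0.7562, 1.1918, 0.1514]  P^+=[0.2789 -0.0871 0.2223; -0.0871 1.3732 0.6410; 0.2223 0.6410 1.3823]
step 3: x^-=[-0.9134, 1.1667, 0.2319]  P^-=[0.4295 -0.2513 0.2377; -0.2513 1.9025 1.0832; 0.2377 1.0832 1.8400]  S=[0.9064]  K=[0.4152; -0.3425; 0.0091]  nu=[0.8806]  x^+=[-0.5478, 0.8652, 0.2400]  P^+=[0.2732 -0.1224 0.2343; -0.1224 1.7961 1.0860; 0.2343 1.0860 1.8399]
step 4: x^-=[-0.6387, 0.8588, 0.2818]  P^-=[0.4452 -0.3105 0.2101; -0.3105 2.4471 1.6287; 0.2101 1.6287 2.3875]  S=[0.9294]  K=[0.4228; -0.4565; -0.0799]  nu=[3.1623]  x^+=[0.6983, -0.5848, 0.0292]  P^+=[0.2790 -0.1311 0.2414; -0.1311 2.2534 1.5948; 0.2414 1.5948 2.3816]
step 5: x^-=[0.7451, -0.5206, 0.0515]  P^-=[0.4557 -0.3432 0.1845; -0.3432 3.0497 2.2556; 0.1845 2.2556 3.0276]  S=[0.9506]  K=[0.4266; -0.5482; -0.1731]  nu=[0.9544]  x^+=[1.1522, -1.0438, -0.1136]  P^+=[0.2827 -0.1209 0.2547; -0.1209 2.7640 2.1654; 0.2547 2.1654 2.9991]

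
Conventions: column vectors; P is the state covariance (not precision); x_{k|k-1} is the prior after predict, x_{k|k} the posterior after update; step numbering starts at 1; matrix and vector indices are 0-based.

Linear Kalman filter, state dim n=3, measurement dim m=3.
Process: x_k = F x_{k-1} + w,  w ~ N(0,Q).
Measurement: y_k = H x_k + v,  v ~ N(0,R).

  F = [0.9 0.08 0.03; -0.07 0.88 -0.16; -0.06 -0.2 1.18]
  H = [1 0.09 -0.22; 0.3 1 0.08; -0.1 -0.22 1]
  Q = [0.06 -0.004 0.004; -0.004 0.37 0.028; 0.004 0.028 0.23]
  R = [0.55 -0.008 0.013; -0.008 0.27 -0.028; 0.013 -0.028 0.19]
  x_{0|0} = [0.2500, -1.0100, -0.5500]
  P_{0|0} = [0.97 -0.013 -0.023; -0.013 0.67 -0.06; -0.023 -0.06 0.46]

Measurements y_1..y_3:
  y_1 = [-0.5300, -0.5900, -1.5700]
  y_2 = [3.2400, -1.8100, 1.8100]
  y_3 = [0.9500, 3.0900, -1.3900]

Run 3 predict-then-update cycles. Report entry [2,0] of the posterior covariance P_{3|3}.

step 1: x^-=[0.1277, -0.8183, -0.4620]  P^-=[0.8470 -0.0278 -0.0701; -0.0278 0.9234 -0.2347; -0.0701 -0.2347 0.9321]  S=[1.4847 0.3332 -0.3928; 0.3332 1.2179 -0.4284; -0.3928 -0.4284 1.2913]  K=[0.5896 0.0481 0.0802; -0.1260 0.7227 -0.1355; -0.0171 0.1403 0.8086]  nu=[-0.6857, 0.2270, -1.2753]  x^+=[-0.3679, -0.3951, -1.4495]  P^+=[0.3413 -0.0991 0.0339; -0.0991 0.2302 -0.0069; 0.0339 -0.0069 0.1514]
step 2: x^-=[-0.4062, -0.0900, -1.6094]  P^-=[0.3256 -0.0930 0.0409; -0.0930 0.5687 -0.0457; 0.0409 -0.0457 0.4473]  S=[0.8689 0.0478 -0.0725; 0.0478 0.8097 -0.1446; -0.0725 -0.1446 0.6759]  K=[0.3614 0.0031 0.0820; -0.0813 0.6487 -0.1088; -0.0200 0.1284 0.6959]  nu=[3.3002, -1.4694, 3.3589]  x^+=[1.0572, -1.6772, 0.4736]  P^+=[0.2118 -0.0700 0.0260; -0.0700 0.2001 -0.0029; 0.0260 -0.0029 0.1303]
step 3: x^-=[0.8316, -1.6257, 0.8309]  P^-=[0.2243 -0.0627 0.0342; -0.0627 0.5393 -0.0332; 0.0342 -0.0332 0.4162]  S=[0.7738 0.0436 -0.0670; 0.0436 0.7909 -0.1323; -0.0670 -0.1323 0.6396]  K=[0.2786 0.0056 0.0703; -0.0537 0.6409 -0.1007; -0.0264 0.1284 0.6807]  nu=[0.4475, 4.3998, -2.4954]  x^+=[0.8055, 1.4213, -0.3144]  P^+=[0.1636 -0.0535 0.0214; -0.0535 0.1924 -0.0008; 0.0214 -0.0008 0.1274]

P_post[2,0] = 0.0214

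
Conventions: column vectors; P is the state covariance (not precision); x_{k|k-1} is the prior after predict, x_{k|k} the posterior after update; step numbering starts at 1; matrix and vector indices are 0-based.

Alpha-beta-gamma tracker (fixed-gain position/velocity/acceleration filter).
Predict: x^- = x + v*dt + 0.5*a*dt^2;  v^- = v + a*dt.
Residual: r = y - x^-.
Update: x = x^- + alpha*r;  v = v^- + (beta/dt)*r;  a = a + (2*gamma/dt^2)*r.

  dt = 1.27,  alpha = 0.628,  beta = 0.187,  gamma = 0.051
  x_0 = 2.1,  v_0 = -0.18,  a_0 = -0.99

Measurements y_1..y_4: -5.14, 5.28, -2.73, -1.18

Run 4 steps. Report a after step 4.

step 1: x_pred=1.0730  r=-6.2130  x^+=-2.8288  v^+=-2.3521  a^+=-1.3829
step 2: x_pred=-6.9312  r=12.2112  x^+=0.7374  v^+=-2.3104  a^+=-0.6107
step 3: x_pred=-2.6893  r=-0.0407  x^+=-2.7148  v^+=-3.0920  a^+=-0.6132
step 4: x_pred=-7.1362  r=5.9562  x^+=-3.3957  v^+=-2.9938  a^+=-0.2366

a_post = -0.2366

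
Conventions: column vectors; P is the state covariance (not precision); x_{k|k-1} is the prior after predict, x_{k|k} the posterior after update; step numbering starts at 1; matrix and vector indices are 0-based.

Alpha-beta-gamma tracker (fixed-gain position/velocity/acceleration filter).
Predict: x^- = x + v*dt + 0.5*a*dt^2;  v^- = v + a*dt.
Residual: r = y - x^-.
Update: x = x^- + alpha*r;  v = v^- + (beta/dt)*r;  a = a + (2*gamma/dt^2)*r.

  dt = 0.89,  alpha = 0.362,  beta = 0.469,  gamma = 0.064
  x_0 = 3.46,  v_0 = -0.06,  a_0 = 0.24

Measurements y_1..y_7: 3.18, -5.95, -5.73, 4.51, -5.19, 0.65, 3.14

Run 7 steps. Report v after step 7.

v_post = 6.0650

step 1: x_pred=3.5017  r=-0.3217  x^+=3.3852  v^+=-0.0159  a^+=0.1880
step 2: x_pred=3.4455  r=-9.3955  x^+=0.0443  v^+=-4.7997  a^+=-1.3303
step 3: x_pred=-4.7542  r=-0.9758  x^+=-5.1075  v^+=-6.4978  a^+=-1.4879
step 4: x_pred=-11.4798  r=15.9898  x^+=-5.6915  v^+=0.6040  a^+=1.0959
step 5: x_pred=-4.7199  r=-0.4701  x^+=-4.8901  v^+=1.3317  a^+=1.0200
step 6: x_pred=-3.3009  r=3.9509  x^+=-1.8707  v^+=4.3214  a^+=1.6584
step 7: x_pred=2.6322  r=0.5078  x^+=2.8160  v^+=6.0650  a^+=1.7405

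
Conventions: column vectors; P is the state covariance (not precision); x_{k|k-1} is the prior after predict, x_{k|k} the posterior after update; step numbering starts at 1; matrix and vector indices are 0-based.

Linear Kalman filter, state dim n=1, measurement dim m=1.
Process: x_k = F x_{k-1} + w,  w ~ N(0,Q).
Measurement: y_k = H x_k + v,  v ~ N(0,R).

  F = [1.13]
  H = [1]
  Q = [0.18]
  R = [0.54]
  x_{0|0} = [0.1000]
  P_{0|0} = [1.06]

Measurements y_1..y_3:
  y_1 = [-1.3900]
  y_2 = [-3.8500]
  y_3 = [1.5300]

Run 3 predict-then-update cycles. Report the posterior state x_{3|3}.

x_post = [-0.6803]

step 1: x^-=[0.1130]  P^-=[1.5335]  S=[2.0735]  K=[0.7396]  nu=[-1.5030]  x^+=[-0.9986]  P^+=[0.3994]
step 2: x^-=[-1.1284]  P^-=[0.6900]  S=[1.2300]  K=[0.5610]  nu=[-2.7216]  x^+=[-2.6551]  P^+=[0.3029]
step 3: x^-=[-3.0003]  P^-=[0.5668]  S=[1.1068]  K=[0.5121]  nu=[4.5303]  x^+=[-0.6803]  P^+=[0.2765]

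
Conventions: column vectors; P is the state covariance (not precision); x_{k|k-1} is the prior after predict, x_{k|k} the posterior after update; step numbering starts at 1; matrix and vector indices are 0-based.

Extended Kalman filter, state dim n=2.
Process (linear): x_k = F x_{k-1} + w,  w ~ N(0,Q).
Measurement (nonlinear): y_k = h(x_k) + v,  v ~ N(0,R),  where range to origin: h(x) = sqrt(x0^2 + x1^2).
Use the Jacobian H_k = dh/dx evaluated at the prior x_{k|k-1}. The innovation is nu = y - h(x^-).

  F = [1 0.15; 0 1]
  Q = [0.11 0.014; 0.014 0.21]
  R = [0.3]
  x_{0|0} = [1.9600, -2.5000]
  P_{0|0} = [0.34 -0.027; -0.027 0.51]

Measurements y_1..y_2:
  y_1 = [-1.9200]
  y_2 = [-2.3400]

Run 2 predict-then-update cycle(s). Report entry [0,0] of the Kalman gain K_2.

step 1: x^-=[1.5850, -2.5000]  P^-=[0.4534 0.0635; 0.0635 0.7200]  H_jac=[0.5355 -0.8446]  S=[0.8861]  K=[0.2134; -0.6479]  nu=[-4.8801]  x^+=[0.5434, 0.6616]  P^+=[0.4130 0.1860; 0.1860 0.3481]
step 2: x^-=[0.6426, 0.6616]  P^-=[0.5866 0.2522; 0.2522 0.5581]  H_jac=[0.6967 0.7173]  S=[1.1241]  K=[0.5246; 0.5125]  nu=[-3.2624]  x^+=[-1.0688, -1.0103]  P^+=[0.2773 -0.0500; -0.0500 0.2629]

K[0,0] = 0.5246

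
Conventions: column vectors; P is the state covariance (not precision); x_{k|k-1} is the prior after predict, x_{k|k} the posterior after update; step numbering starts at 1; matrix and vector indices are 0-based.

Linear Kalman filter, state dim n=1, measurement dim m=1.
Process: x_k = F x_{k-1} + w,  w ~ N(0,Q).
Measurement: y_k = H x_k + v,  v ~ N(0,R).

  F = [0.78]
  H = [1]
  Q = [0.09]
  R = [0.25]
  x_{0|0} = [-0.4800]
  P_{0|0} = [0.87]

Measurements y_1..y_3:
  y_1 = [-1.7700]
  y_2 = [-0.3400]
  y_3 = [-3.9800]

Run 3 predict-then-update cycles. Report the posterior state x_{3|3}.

step 1: x^-=[-0.3744]  P^-=[0.6193]  S=[0.8693]  K=[0.7124]  nu=[-1.3956]  x^+=[-1.3686]  P^+=[0.1781]
step 2: x^-=[-1.0675]  P^-=[0.1984]  S=[0.4484]  K=[0.4424]  nu=[0.7275]  x^+=[-0.7457]  P^+=[0.1106]
step 3: x^-=[-0.5816]  P^-=[0.1573]  S=[0.4073]  K=[0.3862]  nu=[-3.3984]  x^+=[-1.8940]  P^+=[0.0965]

x_post = [-1.8940]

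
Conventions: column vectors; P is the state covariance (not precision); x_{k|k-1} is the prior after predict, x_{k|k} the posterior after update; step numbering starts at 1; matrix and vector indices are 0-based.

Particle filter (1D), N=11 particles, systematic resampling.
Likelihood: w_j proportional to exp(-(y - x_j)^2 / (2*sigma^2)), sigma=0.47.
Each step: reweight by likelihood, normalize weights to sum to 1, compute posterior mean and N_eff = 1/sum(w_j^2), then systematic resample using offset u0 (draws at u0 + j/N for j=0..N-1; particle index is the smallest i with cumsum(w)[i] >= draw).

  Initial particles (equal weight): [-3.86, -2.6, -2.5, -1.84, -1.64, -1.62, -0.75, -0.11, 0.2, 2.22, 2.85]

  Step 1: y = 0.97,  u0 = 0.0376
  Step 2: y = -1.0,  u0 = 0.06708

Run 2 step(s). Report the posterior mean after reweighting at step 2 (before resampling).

step 1: w=[0.0000, 0.0000, 0.0000, 0.0000, 0.0000, 0.0000, 0.0034, 0.1964, 0.7192, 0.0801, 0.0009]  mean=0.3002  Neff=1.7787  idx=[7, 7, 8, 8, 8, 8, 8, 8, 8, 8, 9]
step 2: w=[0.2600, 0.2600, 0.0600, 0.0600, 0.0600, 0.0600, 0.0600, 0.0600, 0.0600, 0.0600, 0.0000]  mean=0.0388  Neff=6.0970  idx=[0, 0, 0, 1, 1, 2, 3, 5, 6, 8, 9]

post_mean = 0.0388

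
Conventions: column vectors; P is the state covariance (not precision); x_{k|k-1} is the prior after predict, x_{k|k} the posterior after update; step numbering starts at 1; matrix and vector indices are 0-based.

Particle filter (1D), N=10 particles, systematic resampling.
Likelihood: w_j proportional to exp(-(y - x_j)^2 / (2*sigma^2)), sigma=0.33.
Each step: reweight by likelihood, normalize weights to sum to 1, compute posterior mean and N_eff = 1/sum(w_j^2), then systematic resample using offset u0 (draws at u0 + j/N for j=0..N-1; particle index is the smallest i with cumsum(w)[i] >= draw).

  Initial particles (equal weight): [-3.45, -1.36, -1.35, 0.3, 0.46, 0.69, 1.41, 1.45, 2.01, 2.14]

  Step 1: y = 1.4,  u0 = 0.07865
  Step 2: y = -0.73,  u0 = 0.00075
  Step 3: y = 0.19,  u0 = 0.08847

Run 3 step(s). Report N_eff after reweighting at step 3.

N_eff = 9.6575

step 1: w=[0.0000, 0.0000, 0.0000, 0.0016, 0.0073, 0.0417, 0.4217, 0.4171, 0.0764, 0.0341]  mean=1.4587  Neff=2.7731  idx=[6, 6, 6, 6, 7, 7, 7, 7, 7, 9]
step 2: w=[0.1597, 0.1597, 0.1597, 0.1597, 0.0722, 0.0722, 0.0722, 0.0722, 0.0722, 0.0000]  mean=1.4244  Neff=7.8056  idx=[0, 0, 1, 1, 2, 3, 3, 4, 6, 7]
step 3: w=[0.1123, 0.1123, 0.1123, 0.1123, 0.1123, 0.1123, 0.1123, 0.0712, 0.0712, 0.0712]  mean=1.4185  Neff=9.6575  idx=[0, 1, 2, 3, 4, 5, 6, 7, 8, 9]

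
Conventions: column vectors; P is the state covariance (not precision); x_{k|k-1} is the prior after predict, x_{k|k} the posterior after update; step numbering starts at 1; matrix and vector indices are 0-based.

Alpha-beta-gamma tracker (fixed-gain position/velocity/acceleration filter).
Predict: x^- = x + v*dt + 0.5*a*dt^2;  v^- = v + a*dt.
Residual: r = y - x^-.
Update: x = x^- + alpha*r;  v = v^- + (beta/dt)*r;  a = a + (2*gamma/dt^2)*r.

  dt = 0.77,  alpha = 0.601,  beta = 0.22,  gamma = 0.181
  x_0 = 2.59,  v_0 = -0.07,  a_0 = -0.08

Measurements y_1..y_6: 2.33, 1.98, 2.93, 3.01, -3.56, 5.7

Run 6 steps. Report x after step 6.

step 1: x_pred=2.5124  r=-0.1824  x^+=2.4028  v^+=-0.1837  a^+=-0.1914
step 2: x_pred=2.2046  r=-0.2246  x^+=2.0696  v^+=-0.3952  a^+=-0.3285
step 3: x_pred=1.6679  r=1.2621  x^+=2.4264  v^+=-0.2876  a^+=0.4421
step 4: x_pred=2.3361  r=0.6739  x^+=2.7411  v^+=0.2454  a^+=0.8536
step 5: x_pred=3.1831  r=-6.7431  x^+=-0.8695  v^+=-1.0239  a^+=-3.2635
step 6: x_pred=-2.6254  r=8.3254  x^+=2.3782  v^+=-1.1581  a^+=1.8196

x_post = 2.3782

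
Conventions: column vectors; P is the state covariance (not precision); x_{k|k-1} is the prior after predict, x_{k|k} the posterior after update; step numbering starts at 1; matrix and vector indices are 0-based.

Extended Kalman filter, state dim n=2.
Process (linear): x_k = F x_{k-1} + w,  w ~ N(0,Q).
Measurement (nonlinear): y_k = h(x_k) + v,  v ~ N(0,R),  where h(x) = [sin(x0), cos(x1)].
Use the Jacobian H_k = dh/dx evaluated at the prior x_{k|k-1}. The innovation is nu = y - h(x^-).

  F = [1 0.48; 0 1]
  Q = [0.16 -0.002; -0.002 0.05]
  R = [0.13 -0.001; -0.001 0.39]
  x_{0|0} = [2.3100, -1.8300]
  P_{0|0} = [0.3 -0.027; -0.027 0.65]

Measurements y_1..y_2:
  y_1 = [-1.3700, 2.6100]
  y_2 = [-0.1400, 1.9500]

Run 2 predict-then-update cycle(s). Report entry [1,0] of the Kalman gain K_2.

K[1,0] = 0.2902

step 1: x^-=[1.4316, -1.8300]  P^-=[0.5838 0.2830; 0.2830 0.7000]  H_jac=[0.1387 0.0000; 0.0000 0.9666]  S=[0.1412 0.0370; 0.0370 1.0440]  K=[0.5097 0.2440; 0.1095 0.6442]  nu=[-2.3603, 2.8663]  x^+=[0.9278, -0.2418]  P^+=[0.4758 0.0979; 0.0979 0.2598]
step 2: x^-=[0.8118, -0.2418]  P^-=[0.7897 0.2206; 0.2206 0.3098]  H_jac=[0.6882 0.0000; 0.0000 0.2395]  S=[0.5040 0.0354; 0.0354 0.4078]  K=[1.0757 0.0363; 0.2902 0.1568]  nu=[-0.8655, 0.9791]  x^+=[-0.0837, -0.3395]  P^+=[0.2031 0.0546; 0.0546 0.2541]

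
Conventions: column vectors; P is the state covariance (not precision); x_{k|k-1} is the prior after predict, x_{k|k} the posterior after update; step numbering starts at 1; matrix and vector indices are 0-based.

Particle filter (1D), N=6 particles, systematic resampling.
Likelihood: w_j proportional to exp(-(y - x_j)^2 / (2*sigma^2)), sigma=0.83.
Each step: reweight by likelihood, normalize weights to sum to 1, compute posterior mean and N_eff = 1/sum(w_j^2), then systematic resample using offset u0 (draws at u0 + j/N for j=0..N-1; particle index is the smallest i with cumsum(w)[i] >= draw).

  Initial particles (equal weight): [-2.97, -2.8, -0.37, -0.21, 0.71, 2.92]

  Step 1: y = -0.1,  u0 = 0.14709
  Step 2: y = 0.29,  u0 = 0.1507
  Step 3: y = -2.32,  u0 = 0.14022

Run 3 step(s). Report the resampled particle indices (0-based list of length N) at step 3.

resampled_idx = [0, 0, 1, 1, 2, 2]

step 1: w=[0.0010, 0.0020, 0.3691, 0.3857, 0.2417, 0.0005]  mean=-0.0529  Neff=2.9117  idx=[2, 2, 3, 3, 4, 4]
step 2: w=[0.1492, 0.1492, 0.1707, 0.1707, 0.1801, 0.1801]  mean=0.0736  Neff=5.9641  idx=[1, 2, 3, 4, 4, 5]
step 3: w=[0.4332, 0.2703, 0.2703, 0.0087, 0.0087, 0.0087]  mean=-0.2552  Neff=2.9941  idx=[0, 0, 1, 1, 2, 2]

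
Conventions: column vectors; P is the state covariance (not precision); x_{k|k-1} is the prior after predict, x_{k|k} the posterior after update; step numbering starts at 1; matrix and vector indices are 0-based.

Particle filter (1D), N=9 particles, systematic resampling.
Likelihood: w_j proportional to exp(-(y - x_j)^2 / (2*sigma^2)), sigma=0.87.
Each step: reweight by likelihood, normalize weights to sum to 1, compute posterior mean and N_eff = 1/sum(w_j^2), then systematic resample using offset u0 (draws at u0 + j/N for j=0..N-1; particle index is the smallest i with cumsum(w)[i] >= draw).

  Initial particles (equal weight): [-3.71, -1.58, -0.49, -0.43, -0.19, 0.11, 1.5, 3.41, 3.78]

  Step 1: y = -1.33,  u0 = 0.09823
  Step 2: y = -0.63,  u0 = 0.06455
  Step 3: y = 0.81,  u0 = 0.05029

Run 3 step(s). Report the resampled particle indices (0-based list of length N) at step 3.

step 1: w=[0.0082, 0.3333, 0.2179, 0.2034, 0.1472, 0.0883, 0.0017, 0.0000, 0.0000]  mean=-0.7670  Neff=4.3584  idx=[1, 1, 1, 2, 2, 3, 4, 4, 5]
step 2: w=[0.0781, 0.0781, 0.0781, 0.1399, 0.1399, 0.1380, 0.1247, 0.1247, 0.0987]  mean=-0.6030  Neff=8.5260  idx=[0, 2, 3, 4, 4, 5, 6, 7, 8]
step 3: w=[0.0073, 0.0073, 0.1041, 0.1041, 0.1041, 0.1151, 0.1641, 0.1641, 0.2299]  mean=-0.2626  Neff=6.5547  idx=[2, 3, 4, 5, 6, 6, 7, 8, 8]

resampled_idx = [2, 3, 4, 5, 6, 6, 7, 8, 8]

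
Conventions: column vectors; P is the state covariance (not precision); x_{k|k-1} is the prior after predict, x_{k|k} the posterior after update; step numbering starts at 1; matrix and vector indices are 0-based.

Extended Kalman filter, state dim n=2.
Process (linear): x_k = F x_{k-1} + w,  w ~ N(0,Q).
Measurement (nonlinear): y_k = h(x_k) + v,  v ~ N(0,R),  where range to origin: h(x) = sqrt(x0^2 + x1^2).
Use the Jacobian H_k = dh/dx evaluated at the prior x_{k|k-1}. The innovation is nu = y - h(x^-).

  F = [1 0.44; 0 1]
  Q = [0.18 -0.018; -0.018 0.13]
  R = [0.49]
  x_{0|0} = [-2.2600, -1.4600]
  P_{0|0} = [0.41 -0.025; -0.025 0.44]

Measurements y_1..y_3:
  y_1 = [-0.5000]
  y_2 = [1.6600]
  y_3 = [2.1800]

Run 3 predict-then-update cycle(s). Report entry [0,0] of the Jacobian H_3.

H_jac[0,0] = -0.9641

step 1: x^-=[-2.9024, -1.4600]  P^-=[0.6532 0.1506; 0.1506 0.5700]  H_jac=[-0.8933 -0.4494]  S=[1.2473]  K=[-0.5221; -0.3132]  nu=[-3.7489]  x^+=[-0.9452, -0.2858]  P^+=[0.3132 -0.0534; -0.0534 0.4476]
step 2: x^-=[-1.0709, -0.2858]  P^-=[0.5329 0.1256; 0.1256 0.5776]  H_jac=[-0.9662 -0.2578]  S=[1.0884]  K=[-0.5028; -0.2483]  nu=[0.5516]  x^+=[-1.3483, -0.4227]  P^+=[0.2577 -0.0103; -0.0103 0.5105]
step 3: x^-=[-1.5343, -0.4227]  P^-=[0.5275 0.1963; 0.1963 0.6405]  H_jac=[-0.9641 -0.2656]  S=[1.1260]  K=[-0.4980; -0.3192]  nu=[0.5886]  x^+=[-1.8273, -0.6106]  P^+=[0.2483 0.0174; 0.0174 0.5258]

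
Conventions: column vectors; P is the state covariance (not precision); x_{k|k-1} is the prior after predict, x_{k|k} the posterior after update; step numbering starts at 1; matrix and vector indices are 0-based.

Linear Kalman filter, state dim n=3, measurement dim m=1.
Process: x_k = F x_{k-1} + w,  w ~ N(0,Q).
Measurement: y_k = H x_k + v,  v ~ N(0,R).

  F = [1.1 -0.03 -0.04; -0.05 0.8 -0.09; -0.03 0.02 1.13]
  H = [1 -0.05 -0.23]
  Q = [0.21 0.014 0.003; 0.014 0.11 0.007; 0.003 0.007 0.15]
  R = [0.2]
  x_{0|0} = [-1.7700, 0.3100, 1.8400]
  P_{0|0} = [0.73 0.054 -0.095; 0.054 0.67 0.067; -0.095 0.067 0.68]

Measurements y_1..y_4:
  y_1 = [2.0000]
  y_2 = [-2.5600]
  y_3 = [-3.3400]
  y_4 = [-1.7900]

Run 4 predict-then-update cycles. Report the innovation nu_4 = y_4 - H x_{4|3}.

step 1: x^-=[-2.0299, 0.1709, 2.1385]  P^-=[1.0999 0.0151 -0.1715; 0.0151 0.5313 0.0139; -0.1715 0.0139 1.0286]  S=[1.4334]  K=[0.7944; -0.0102; -0.2852]  nu=[4.5303]  x^+=[1.5688, 0.1245, 0.8465]  P^+=[0.1954 0.0267 0.1532; 0.0267 0.5312 0.0097; 0.1532 0.0097 0.9120]
step 2: x^-=[1.6881, -0.0550, 0.9120]  P^-=[0.4332 0.0022 0.1459; 0.0022 0.4557 -0.0771; 0.1459 -0.0771 1.3050]  S=[0.6343]  K=[0.6299; -0.0045; -0.2371]  nu=[-4.0411]  x^+=[-0.8575, -0.0370, 1.8701]  P^+=[0.1815 0.0040 0.2406; 0.0040 0.4557 -0.0778; 0.2406 -0.0778 1.2693]
step 3: x^-=[-1.0169, -0.1550, 2.1382]  P^-=[0.4105 -0.0199 0.2416; -0.0199 0.4254 -0.1978; 0.2416 -0.1978 1.7513]  S=[0.5905]  K=[0.6027; 0.0073; -0.2563]  nu=[-1.8391]  x^+=[-2.1253, -0.1685, 2.6096]  P^+=[0.1960 -0.0225 0.3328; -0.0225 0.4254 -0.1967; 0.3328 -0.1967 1.7125]
step 4: x^-=[-2.4372, -0.2634, 3.0092]  P^-=[0.4220 -0.0472 0.3392; -0.0472 0.4297 -0.3548; 0.3392 -0.3548 2.3056]  S=[0.5855]  K=[0.5914; 0.0221; -0.2960]  nu=[1.3261]  x^+=[-1.6529, -0.2340, 2.6166]  P^+=[0.2171 -0.0548 0.4417; -0.0548 0.4294 -0.3510; 0.4417 -0.3510 2.2543]

innov = [1.3261]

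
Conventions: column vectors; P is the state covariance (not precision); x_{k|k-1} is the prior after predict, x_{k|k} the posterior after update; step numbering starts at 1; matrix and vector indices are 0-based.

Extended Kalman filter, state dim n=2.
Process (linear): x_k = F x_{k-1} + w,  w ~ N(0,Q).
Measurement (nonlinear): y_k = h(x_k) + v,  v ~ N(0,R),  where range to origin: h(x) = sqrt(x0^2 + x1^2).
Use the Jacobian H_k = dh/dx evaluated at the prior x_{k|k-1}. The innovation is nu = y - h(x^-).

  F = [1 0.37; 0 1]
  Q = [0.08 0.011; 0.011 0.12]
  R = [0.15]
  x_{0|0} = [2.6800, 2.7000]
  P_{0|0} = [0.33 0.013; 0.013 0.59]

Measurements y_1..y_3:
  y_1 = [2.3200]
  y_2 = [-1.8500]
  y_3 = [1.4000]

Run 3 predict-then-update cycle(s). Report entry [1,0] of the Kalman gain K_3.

step 1: x^-=[3.6790, 2.7000]  P^-=[0.5004 0.2423; 0.2423 0.7100]  H_jac=[0.8062 0.5917]  S=[0.9549]  K=[0.5726; 0.6445]  nu=[-2.2434]  x^+=[2.3944, 1.2542]  P^+=[0.1873 -0.1101; -0.1101 0.3134]
step 2: x^-=[2.8585, 1.2542]  P^-=[0.2288 0.0169; 0.0169 0.4334]  H_jac=[0.9157 0.4018]  S=[0.4242]  K=[0.5098; 0.4469]  nu=[-4.9715]  x^+=[0.3239, -0.9675]  P^+=[0.1185 -0.0798; -0.0798 0.3487]
step 3: x^-=[-0.0340, -0.9675]  P^-=[0.1872 0.0602; 0.0602 0.4687]  H_jac=[-0.0352 -0.9994]  S=[0.6225]  K=[-0.1073; -0.7557]  nu=[0.4319]  x^+=[-0.0804, -1.2939]  P^+=[0.1800 0.0098; 0.0098 0.1131]

K[1,0] = -0.7557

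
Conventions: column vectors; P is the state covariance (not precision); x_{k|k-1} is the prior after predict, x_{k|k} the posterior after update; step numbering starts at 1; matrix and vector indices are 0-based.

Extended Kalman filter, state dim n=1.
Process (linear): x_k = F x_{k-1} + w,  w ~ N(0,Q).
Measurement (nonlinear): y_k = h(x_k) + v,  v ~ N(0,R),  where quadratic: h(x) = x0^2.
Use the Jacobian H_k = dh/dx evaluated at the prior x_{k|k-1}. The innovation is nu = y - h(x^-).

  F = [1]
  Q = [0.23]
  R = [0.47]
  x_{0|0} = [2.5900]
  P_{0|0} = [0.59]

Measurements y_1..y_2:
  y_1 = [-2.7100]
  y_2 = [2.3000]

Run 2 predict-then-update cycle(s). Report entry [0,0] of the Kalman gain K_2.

step 1: x^-=[2.5900]  P^-=[0.8200]  H_jac=[5.1800]  S=[22.4726]  K=[0.1890]  nu=[-9.4181]  x^+=[0.8099]  P^+=[0.0171]
step 2: x^-=[0.8099]  P^-=[0.2471]  H_jac=[1.6197]  S=[1.1184]  K=[0.3579]  nu=[1.6441]  x^+=[1.3984]  P^+=[0.1039]

K[0,0] = 0.3579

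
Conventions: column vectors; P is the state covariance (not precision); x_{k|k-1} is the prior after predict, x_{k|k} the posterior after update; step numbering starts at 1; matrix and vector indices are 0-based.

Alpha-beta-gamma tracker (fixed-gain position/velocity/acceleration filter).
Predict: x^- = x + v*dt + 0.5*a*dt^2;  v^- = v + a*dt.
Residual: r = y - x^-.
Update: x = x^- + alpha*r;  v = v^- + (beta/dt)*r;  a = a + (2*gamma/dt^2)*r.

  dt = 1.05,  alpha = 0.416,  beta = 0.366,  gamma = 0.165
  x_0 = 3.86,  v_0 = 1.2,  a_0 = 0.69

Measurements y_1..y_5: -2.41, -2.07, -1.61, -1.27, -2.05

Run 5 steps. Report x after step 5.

x_post = -5.8645

step 1: x_pred=5.5004  r=-7.9104  x^+=2.2097  v^+=-0.8328  a^+=-1.6777
step 2: x_pred=0.4103  r=-2.4803  x^+=-0.6215  v^+=-3.4590  a^+=-2.4201
step 3: x_pred=-5.5876  r=3.9776  x^+=-3.9329  v^+=-4.6137  a^+=-1.2296
step 4: x_pred=-9.4551  r=8.1851  x^+=-6.0501  v^+=-3.0517  a^+=1.2204
step 5: x_pred=-8.5816  r=6.5316  x^+=-5.8645  v^+=0.5065  a^+=3.1754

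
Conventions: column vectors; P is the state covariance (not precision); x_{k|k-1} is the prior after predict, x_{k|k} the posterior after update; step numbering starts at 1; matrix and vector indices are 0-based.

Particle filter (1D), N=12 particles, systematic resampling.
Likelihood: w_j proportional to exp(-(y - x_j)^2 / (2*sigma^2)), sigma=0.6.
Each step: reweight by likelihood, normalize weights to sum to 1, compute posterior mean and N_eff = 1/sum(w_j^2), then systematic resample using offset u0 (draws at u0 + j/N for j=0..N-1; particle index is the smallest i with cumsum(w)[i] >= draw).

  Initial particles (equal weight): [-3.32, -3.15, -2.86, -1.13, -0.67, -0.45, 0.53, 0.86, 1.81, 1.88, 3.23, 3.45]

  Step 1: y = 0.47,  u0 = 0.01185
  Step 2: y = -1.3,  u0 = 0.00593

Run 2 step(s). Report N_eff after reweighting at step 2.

N_eff = 3.0910

step 1: w=[0.0000, 0.0000, 0.0000, 0.0116, 0.0671, 0.1259, 0.4058, 0.3302, 0.0337, 0.0258, 0.0000, 0.0000]  mean=0.4937  Neff=3.3791  idx=[4, 5, 5, 6, 6, 6, 6, 6, 7, 7, 7, 7]
step 2: w=[0.4227, 0.2689, 0.2689, 0.0070, 0.0070, 0.0070, 0.0070, 0.0070, 0.0011, 0.0011, 0.0011, 0.0011]  mean=-0.5028  Neff=3.0910  idx=[0, 0, 0, 0, 0, 0, 1, 1, 1, 2, 2, 2]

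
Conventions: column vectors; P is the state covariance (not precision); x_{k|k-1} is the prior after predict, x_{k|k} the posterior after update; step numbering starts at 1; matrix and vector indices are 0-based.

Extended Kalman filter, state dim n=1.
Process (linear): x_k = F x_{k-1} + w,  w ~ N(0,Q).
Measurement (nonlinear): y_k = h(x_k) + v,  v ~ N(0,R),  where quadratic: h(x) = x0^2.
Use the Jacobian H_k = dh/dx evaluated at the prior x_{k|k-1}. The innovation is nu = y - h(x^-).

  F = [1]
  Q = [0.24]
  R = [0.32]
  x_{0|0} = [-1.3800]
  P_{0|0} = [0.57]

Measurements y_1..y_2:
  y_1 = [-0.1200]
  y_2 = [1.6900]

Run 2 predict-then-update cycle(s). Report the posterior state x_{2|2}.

step 1: x^-=[-1.3800]  P^-=[0.8100]  H_jac=[-2.7600]  S=[6.4903]  K=[-0.3445]  nu=[-2.0244]  x^+=[-0.6827]  P^+=[0.0399]
step 2: x^-=[-0.6827]  P^-=[0.2799]  H_jac=[-1.3654]  S=[0.8419]  K=[-0.4540]  nu=[1.2239]  x^+=[-1.2384]  P^+=[0.1064]

x_post = [-1.2384]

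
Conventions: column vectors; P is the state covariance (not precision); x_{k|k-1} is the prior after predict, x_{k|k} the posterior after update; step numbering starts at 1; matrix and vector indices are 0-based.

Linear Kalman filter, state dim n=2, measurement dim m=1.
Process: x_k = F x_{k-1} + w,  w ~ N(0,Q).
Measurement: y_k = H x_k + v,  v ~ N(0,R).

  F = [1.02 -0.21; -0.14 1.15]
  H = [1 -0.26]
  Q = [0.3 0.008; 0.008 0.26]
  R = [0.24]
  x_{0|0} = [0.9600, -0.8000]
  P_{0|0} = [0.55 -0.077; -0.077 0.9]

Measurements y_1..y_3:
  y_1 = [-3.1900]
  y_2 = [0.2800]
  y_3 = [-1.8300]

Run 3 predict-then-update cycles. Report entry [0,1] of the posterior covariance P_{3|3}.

step 1: x^-=[1.1472, -1.0544]  P^-=[0.9449 -0.3805; -0.3805 1.4858]  S=[1.4832]  K=[0.7038; -0.5170]  nu=[-4.6113]  x^+=[-2.0981, 1.3296]  P^+=[0.2103 0.1592; 0.1592 1.0894]
step 2: x^-=[-2.4193, 1.8228]  P^-=[0.4986 -0.0937; -0.0937 1.6536]  S=[0.8992]  K=[0.5817; -0.5824]  nu=[3.1732]  x^+=[-0.5736, -0.0253]  P^+=[0.1944 0.2109; 0.2109 1.3486]
step 3: x^-=[-0.5797, 0.0512]  P^-=[0.4714 -0.0919; -0.0919 1.9795]  S=[0.8930]  K=[0.5546; -0.6792]  nu=[-1.2370]  x^+=[-1.2658, 0.8914]  P^+=[0.1967 0.2445; 0.2445 1.5675]

P_post[0,1] = 0.2445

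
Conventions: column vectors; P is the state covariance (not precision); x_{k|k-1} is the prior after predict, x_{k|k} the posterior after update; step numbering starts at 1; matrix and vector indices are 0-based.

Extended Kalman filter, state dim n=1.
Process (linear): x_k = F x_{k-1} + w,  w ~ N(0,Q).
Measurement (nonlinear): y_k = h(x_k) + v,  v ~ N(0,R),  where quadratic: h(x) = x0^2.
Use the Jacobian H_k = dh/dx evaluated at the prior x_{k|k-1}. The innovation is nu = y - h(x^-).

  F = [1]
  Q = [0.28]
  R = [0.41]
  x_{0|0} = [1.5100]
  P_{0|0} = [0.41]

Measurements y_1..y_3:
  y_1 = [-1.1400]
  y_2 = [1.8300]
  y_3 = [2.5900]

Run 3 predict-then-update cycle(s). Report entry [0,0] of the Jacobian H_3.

H_jac[0,0] = 2.3005

step 1: x^-=[1.5100]  P^-=[0.6900]  H_jac=[3.0200]  S=[6.7031]  K=[0.3109]  nu=[-3.4201]  x^+=[0.4468]  P^+=[0.0422]
step 2: x^-=[0.4468]  P^-=[0.3222]  H_jac=[0.8936]  S=[0.6673]  K=[0.4315]  nu=[1.6304]  x^+=[1.1503]  P^+=[0.1980]
step 3: x^-=[1.1503]  P^-=[0.4780]  H_jac=[2.3005]  S=[2.9396]  K=[0.3741]  nu=[1.2669]  x^+=[1.6242]  P^+=[0.0667]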